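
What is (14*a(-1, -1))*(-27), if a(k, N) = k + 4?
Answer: -1134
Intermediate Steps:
a(k, N) = 4 + k
(14*a(-1, -1))*(-27) = (14*(4 - 1))*(-27) = (14*3)*(-27) = 42*(-27) = -1134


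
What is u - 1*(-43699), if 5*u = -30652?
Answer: 187843/5 ≈ 37569.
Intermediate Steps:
u = -30652/5 (u = (⅕)*(-30652) = -30652/5 ≈ -6130.4)
u - 1*(-43699) = -30652/5 - 1*(-43699) = -30652/5 + 43699 = 187843/5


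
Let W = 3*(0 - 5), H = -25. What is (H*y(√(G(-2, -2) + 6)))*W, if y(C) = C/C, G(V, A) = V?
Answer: 375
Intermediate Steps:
y(C) = 1
W = -15 (W = 3*(-5) = -15)
(H*y(√(G(-2, -2) + 6)))*W = -25*1*(-15) = -25*(-15) = 375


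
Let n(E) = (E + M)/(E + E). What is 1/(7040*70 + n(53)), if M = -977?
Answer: 53/26117938 ≈ 2.0293e-6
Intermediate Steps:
n(E) = (-977 + E)/(2*E) (n(E) = (E - 977)/(E + E) = (-977 + E)/((2*E)) = (-977 + E)*(1/(2*E)) = (-977 + E)/(2*E))
1/(7040*70 + n(53)) = 1/(7040*70 + (½)*(-977 + 53)/53) = 1/(492800 + (½)*(1/53)*(-924)) = 1/(492800 - 462/53) = 1/(26117938/53) = 53/26117938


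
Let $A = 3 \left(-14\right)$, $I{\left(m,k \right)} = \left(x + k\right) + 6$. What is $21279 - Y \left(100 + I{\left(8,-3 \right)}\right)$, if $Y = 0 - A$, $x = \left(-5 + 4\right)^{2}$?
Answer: $16911$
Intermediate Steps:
$x = 1$ ($x = \left(-1\right)^{2} = 1$)
$I{\left(m,k \right)} = 7 + k$ ($I{\left(m,k \right)} = \left(1 + k\right) + 6 = 7 + k$)
$A = -42$
$Y = 42$ ($Y = 0 - -42 = 0 + 42 = 42$)
$21279 - Y \left(100 + I{\left(8,-3 \right)}\right) = 21279 - 42 \left(100 + \left(7 - 3\right)\right) = 21279 - 42 \left(100 + 4\right) = 21279 - 42 \cdot 104 = 21279 - 4368 = 16911$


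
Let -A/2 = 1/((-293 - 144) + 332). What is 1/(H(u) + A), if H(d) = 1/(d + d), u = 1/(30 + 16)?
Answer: 105/2417 ≈ 0.043442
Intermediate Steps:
u = 1/46 ≈ 0.021739
H(d) = 1/(2*d)
A = 2/105 (A = -2/((-293 - 144) + 332) = -2/(-437 + 332) = -2/(-105) = -2*(-1/105) = 2/105 ≈ 0.019048)
1/(H(u) + A) = 1/(1/(2*(1/46)) + 2/105) = 1/((½)*46 + 2/105) = 1/(23 + 2/105) = 1/(2417/105) = 105/2417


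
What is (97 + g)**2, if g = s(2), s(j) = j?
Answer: 9801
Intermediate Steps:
g = 2
(97 + g)**2 = (97 + 2)**2 = 99**2 = 9801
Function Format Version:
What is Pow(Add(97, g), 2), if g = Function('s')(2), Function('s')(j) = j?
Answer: 9801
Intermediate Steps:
g = 2
Pow(Add(97, g), 2) = Pow(Add(97, 2), 2) = Pow(99, 2) = 9801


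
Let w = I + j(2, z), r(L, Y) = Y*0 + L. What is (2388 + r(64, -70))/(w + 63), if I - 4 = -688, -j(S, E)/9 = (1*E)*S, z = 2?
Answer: -2452/657 ≈ -3.7321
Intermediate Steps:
j(S, E) = -9*E*S (j(S, E) = -9*1*E*S = -9*E*S)
r(L, Y) = L (r(L, Y) = 0 + L = L)
I = -684 (I = 4 - 688 = -684)
w = -720 (w = -684 - 9*2*2 = -684 - 36 = -720)
(2388 + r(64, -70))/(w + 63) = (2388 + 64)/(-720 + 63) = 2452/(-657) = 2452*(-1/657) = -2452/657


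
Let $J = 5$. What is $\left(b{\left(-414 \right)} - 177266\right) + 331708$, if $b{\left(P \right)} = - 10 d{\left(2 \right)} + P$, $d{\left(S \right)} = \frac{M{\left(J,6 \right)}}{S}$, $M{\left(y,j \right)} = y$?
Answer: $154003$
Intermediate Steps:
$d{\left(S \right)} = \frac{5}{S}$
$b{\left(P \right)} = -25 + P$ ($b{\left(P \right)} = - 10 \cdot \frac{5}{2} + P = - 10 \cdot 5 \cdot \frac{1}{2} + P = \left(-10\right) \frac{5}{2} + P = -25 + P$)
$\left(b{\left(-414 \right)} - 177266\right) + 331708 = \left(\left(-25 - 414\right) - 177266\right) + 331708 = \left(-439 - 177266\right) + 331708 = -177705 + 331708 = 154003$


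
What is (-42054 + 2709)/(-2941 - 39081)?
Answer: 39345/42022 ≈ 0.93630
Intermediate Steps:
(-42054 + 2709)/(-2941 - 39081) = -39345/(-42022) = -39345*(-1/42022) = 39345/42022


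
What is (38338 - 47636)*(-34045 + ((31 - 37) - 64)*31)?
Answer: 336727070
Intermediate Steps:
(38338 - 47636)*(-34045 + ((31 - 37) - 64)*31) = -9298*(-34045 + (-6 - 64)*31) = -9298*(-34045 - 70*31) = -9298*(-34045 - 2170) = -9298*(-36215) = 336727070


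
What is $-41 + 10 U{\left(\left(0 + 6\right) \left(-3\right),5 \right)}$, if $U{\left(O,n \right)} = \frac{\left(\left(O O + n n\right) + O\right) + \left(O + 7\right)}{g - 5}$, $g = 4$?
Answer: $-3241$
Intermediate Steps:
$U{\left(O,n \right)} = -7 - O^{2} - n^{2} - 2 O$ ($U{\left(O,n \right)} = \frac{\left(\left(O O + n n\right) + O\right) + \left(O + 7\right)}{4 - 5} = \frac{\left(\left(O^{2} + n^{2}\right) + O\right) + \left(7 + O\right)}{-1} = \left(\left(O + O^{2} + n^{2}\right) + \left(7 + O\right)\right) \left(-1\right) = \left(7 + O^{2} + n^{2} + 2 O\right) \left(-1\right) = -7 - O^{2} - n^{2} - 2 O$)
$-41 + 10 U{\left(\left(0 + 6\right) \left(-3\right),5 \right)} = -41 + 10 \left(-7 - \left(\left(0 + 6\right) \left(-3\right)\right)^{2} - 5^{2} - 2 \left(0 + 6\right) \left(-3\right)\right) = -41 + 10 \left(-7 - \left(6 \left(-3\right)\right)^{2} - 25 - 2 \cdot 6 \left(-3\right)\right) = -41 + 10 \left(-7 - \left(-18\right)^{2} - 25 - -36\right) = -41 + 10 \left(-7 - 324 - 25 + 36\right) = -41 + 10 \left(-320\right) = -41 - 3200 = -3241$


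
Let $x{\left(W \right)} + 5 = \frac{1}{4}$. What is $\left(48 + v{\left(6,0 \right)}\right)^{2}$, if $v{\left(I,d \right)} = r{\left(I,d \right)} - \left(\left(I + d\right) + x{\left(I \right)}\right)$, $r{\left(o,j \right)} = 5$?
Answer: $\frac{42849}{16} \approx 2678.1$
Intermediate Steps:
$x{\left(W \right)} = - \frac{19}{4}$ ($x{\left(W \right)} = -5 + \frac{1}{4} = - \frac{19}{4}$)
$v{\left(I,d \right)} = \frac{39}{4} - I - d$ ($v{\left(I,d \right)} = 5 - \left(\left(I + d\right) - \frac{19}{4}\right) = 5 - \left(- \frac{19}{4} + I + d\right) = \frac{39}{4} - I - d$)
$\left(48 + v{\left(6,0 \right)}\right)^{2} = \left(48 - - \frac{15}{4}\right)^{2} = \left(48 + \left(\frac{39}{4} - 6 + 0\right)\right)^{2} = \left(48 + \frac{15}{4}\right)^{2} = \left(\frac{207}{4}\right)^{2} = \frac{42849}{16}$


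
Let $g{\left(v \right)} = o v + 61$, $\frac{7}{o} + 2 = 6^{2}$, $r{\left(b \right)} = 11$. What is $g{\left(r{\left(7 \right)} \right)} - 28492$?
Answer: $- \frac{966577}{34} \approx -28429.0$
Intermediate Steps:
$o = \frac{7}{34}$ ($o = \frac{7}{-2 + 6^{2}} = \frac{7}{-2 + 36} = \frac{7}{34} \approx 0.20588$)
$g{\left(v \right)} = 61 + \frac{7 v}{34}$ ($g{\left(v \right)} = \frac{7 v}{34} + 61 = 61 + \frac{7 v}{34}$)
$g{\left(r{\left(7 \right)} \right)} - 28492 = \left(61 + \frac{7}{34} \cdot 11\right) - 28492 = \left(61 + \frac{77}{34}\right) - 28492 = \frac{2151}{34} - 28492 = - \frac{966577}{34}$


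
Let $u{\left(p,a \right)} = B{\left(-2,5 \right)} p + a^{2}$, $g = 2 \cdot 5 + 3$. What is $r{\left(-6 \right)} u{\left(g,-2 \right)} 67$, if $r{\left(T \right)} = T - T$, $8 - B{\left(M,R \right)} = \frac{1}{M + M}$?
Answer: $0$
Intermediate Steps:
$g = 13$ ($g = 10 + 3 = 13$)
$B{\left(M,R \right)} = 8 - \frac{1}{2 M}$ ($B{\left(M,R \right)} = 8 - \frac{1}{M + M} = 8 - \frac{1}{2 M}$)
$r{\left(T \right)} = 0$
$u{\left(p,a \right)} = a^{2} + \frac{33 p}{4}$ ($u{\left(p,a \right)} = \left(8 - \frac{1}{2 \left(-2\right)}\right) p + a^{2} = \left(8 - - \frac{1}{4}\right) p + a^{2} = \left(8 + \frac{1}{4}\right) p + a^{2} = \frac{33 p}{4} + a^{2} = a^{2} + \frac{33 p}{4}$)
$r{\left(-6 \right)} u{\left(g,-2 \right)} 67 = 0 \left(\left(-2\right)^{2} + \frac{33}{4} \cdot 13\right) 67 = 0 \left(4 + \frac{429}{4}\right) 67 = 0 \cdot \frac{445}{4} \cdot 67 = 0 \cdot 67 = 0$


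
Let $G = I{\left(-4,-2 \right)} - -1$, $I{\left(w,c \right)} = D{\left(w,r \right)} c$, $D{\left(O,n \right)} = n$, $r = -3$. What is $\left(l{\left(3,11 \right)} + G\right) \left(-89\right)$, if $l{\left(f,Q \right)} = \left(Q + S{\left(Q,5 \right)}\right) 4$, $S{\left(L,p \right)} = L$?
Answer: $-8455$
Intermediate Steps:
$l{\left(f,Q \right)} = 8 Q$ ($l{\left(f,Q \right)} = \left(Q + Q\right) 4 = 2 Q 4 = 8 Q$)
$I{\left(w,c \right)} = - 3 c$
$G = 7$ ($G = \left(-3\right) \left(-2\right) - -1 = 6 + 1 = 7$)
$\left(l{\left(3,11 \right)} + G\right) \left(-89\right) = \left(8 \cdot 11 + 7\right) \left(-89\right) = \left(88 + 7\right) \left(-89\right) = 95 \left(-89\right) = -8455$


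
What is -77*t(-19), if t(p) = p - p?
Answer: 0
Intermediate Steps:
t(p) = 0
-77*t(-19) = -77*0 = 0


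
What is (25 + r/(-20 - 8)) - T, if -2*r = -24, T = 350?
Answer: -2278/7 ≈ -325.43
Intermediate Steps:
r = 12 (r = -½*(-24) = 12)
(25 + r/(-20 - 8)) - T = (25 + 12/(-20 - 8)) - 1*350 = (25 + 12/(-28)) - 350 = (25 + 12*(-1/28)) - 350 = (25 - 3/7) - 350 = 172/7 - 350 = -2278/7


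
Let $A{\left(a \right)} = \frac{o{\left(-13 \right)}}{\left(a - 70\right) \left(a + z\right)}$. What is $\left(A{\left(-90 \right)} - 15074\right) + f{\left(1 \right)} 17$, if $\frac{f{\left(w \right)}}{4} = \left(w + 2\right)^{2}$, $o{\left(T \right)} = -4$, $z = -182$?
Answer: $- \frac{157346561}{10880} \approx -14462.0$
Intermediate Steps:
$A{\left(a \right)} = - \frac{4}{\left(-182 + a\right) \left(-70 + a\right)}$ ($A{\left(a \right)} = - \frac{4}{\left(a - 70\right) \left(a - 182\right)} = - \frac{4}{\left(-70 + a\right) \left(-182 + a\right)} = - \frac{4}{\left(-182 + a\right) \left(-70 + a\right)}$)
$f{\left(w \right)} = 4 \left(2 + w\right)^{2}$ ($f{\left(w \right)} = 4 \left(w + 2\right)^{2} = 4 \left(2 + w\right)^{2}$)
$\left(A{\left(-90 \right)} - 15074\right) + f{\left(1 \right)} 17 = \left(- \frac{4}{12740 + \left(-90\right)^{2} - -22680} - 15074\right) + 4 \left(2 + 1\right)^{2} \cdot 17 = \left(- \frac{4}{12740 + 8100 + 22680} - 15074\right) + 4 \cdot 3^{2} \cdot 17 = \left(- \frac{4}{43520} - 15074\right) + 4 \cdot 9 \cdot 17 = \left(\left(-4\right) \frac{1}{43520} - 15074\right) + 36 \cdot 17 = \left(- \frac{1}{10880} - 15074\right) + 612 = - \frac{164005121}{10880} + 612 = - \frac{157346561}{10880}$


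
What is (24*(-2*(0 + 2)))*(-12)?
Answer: 1152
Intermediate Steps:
(24*(-2*(0 + 2)))*(-12) = (24*(-2*2))*(-12) = (24*(-4))*(-12) = -96*(-12) = 1152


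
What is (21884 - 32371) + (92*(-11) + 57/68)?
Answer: -781875/68 ≈ -11498.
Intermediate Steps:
(21884 - 32371) + (92*(-11) + 57/68) = -10487 + (-1012 + 57*(1/68)) = -10487 + (-1012 + 57/68) = -10487 - 68759/68 = -781875/68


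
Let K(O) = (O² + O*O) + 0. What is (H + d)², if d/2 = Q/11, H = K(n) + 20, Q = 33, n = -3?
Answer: 1936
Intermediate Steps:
K(O) = 2*O² (K(O) = (O² + O²) + 0 = 2*O² + 0 = 2*O²)
H = 38 (H = 2*(-3)² + 20 = 2*9 + 20 = 18 + 20 = 38)
d = 6 (d = 2*(33/11) = 2*(33*(1/11)) = 2*3 = 6)
(H + d)² = (38 + 6)² = 44² = 1936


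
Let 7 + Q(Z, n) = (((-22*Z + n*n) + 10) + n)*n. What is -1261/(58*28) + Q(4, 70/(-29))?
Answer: 235272771/1365784 ≈ 172.26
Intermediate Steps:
Q(Z, n) = -7 + n*(10 + n + n**2 - 22*Z) (Q(Z, n) = -7 + (((-22*Z + n*n) + 10) + n)*n = -7 + (((-22*Z + n**2) + 10) + n)*n = -7 + (((n**2 - 22*Z) + 10) + n)*n = -7 + ((10 + n**2 - 22*Z) + n)*n = -7 + (10 + n + n**2 - 22*Z)*n = -7 + n*(10 + n + n**2 - 22*Z))
-1261/(58*28) + Q(4, 70/(-29)) = -1261/(58*28) + (-7 + (70/(-29))**2 + (70/(-29))**3 + 10*(70/(-29)) - 22*4*70/(-29)) = -1261/1624 + (-7 + (70*(-1/29))**2 + (70*(-1/29))**3 + 10*(70*(-1/29)) - 22*4*70*(-1/29)) = -1261*1/1624 + (-7 + (-70/29)**2 + (-70/29)**3 + 10*(-70/29) - 22*4*(-70/29)) = -1261/1624 + (-7 + 4900/841 - 343000/24389 - 700/29 + 6160/29) = -1261/1624 + 4220237/24389 = 235272771/1365784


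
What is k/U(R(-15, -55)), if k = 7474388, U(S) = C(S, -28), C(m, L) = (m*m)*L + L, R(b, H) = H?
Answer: -1868597/21182 ≈ -88.216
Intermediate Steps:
C(m, L) = L + L*m**2 (C(m, L) = m**2*L + L = L*m**2 + L = L + L*m**2)
U(S) = -28 - 28*S**2 (U(S) = -28*(1 + S**2) = -28 - 28*S**2)
k/U(R(-15, -55)) = 7474388/(-28 - 28*(-55)**2) = 7474388/(-28 - 28*3025) = 7474388/(-28 - 84700) = 7474388/(-84728) = 7474388*(-1/84728) = -1868597/21182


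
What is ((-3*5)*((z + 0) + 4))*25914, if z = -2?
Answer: -777420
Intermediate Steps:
((-3*5)*((z + 0) + 4))*25914 = ((-3*5)*((-2 + 0) + 4))*25914 = -15*(-2 + 4)*25914 = -15*2*25914 = -30*25914 = -777420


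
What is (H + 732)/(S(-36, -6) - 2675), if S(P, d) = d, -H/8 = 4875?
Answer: 38268/2681 ≈ 14.274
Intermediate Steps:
H = -39000 (H = -8*4875 = -39000)
(H + 732)/(S(-36, -6) - 2675) = (-39000 + 732)/(-6 - 2675) = -38268/(-2681) = -38268*(-1/2681) = 38268/2681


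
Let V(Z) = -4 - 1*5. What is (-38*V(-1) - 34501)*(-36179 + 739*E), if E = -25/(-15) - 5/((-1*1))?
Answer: 3202645363/3 ≈ 1.0675e+9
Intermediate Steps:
V(Z) = -9 (V(Z) = -4 - 5 = -9)
E = 20/3 (E = -25*(-1/15) - 5/(-1) = 5/3 - 5*(-1) = 5/3 + 5 = 20/3 ≈ 6.6667)
(-38*V(-1) - 34501)*(-36179 + 739*E) = (-38*(-9) - 34501)*(-36179 + 739*(20/3)) = (342 - 34501)*(-36179 + 14780/3) = -34159*(-93757/3) = 3202645363/3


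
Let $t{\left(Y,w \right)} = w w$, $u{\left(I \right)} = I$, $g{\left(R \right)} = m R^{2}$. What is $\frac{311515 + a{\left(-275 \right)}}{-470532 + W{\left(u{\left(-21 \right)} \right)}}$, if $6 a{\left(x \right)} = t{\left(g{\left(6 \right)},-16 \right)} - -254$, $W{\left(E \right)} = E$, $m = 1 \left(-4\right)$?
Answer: $- \frac{311600}{470553} \approx -0.6622$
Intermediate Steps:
$m = -4$
$g{\left(R \right)} = - 4 R^{2}$
$t{\left(Y,w \right)} = w^{2}$
$a{\left(x \right)} = 85$ ($a{\left(x \right)} = \frac{\left(-16\right)^{2} - -254}{6} = \frac{256 + 254}{6} = \frac{1}{6} \cdot 510 = 85$)
$\frac{311515 + a{\left(-275 \right)}}{-470532 + W{\left(u{\left(-21 \right)} \right)}} = \frac{311515 + 85}{-470532 - 21} = \frac{311600}{-470553} = 311600 \left(- \frac{1}{470553}\right) = - \frac{311600}{470553}$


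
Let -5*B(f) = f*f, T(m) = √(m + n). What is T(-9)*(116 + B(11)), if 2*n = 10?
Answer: 918*I/5 ≈ 183.6*I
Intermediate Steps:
n = 5 (n = (½)*10 = 5)
T(m) = √(5 + m) (T(m) = √(m + 5) = √(5 + m))
B(f) = -f²/5 (B(f) = -f*f/5 = -f²/5)
T(-9)*(116 + B(11)) = √(5 - 9)*(116 - ⅕*11²) = √(-4)*(116 - ⅕*121) = (2*I)*(116 - 121/5) = (2*I)*(459/5) = 918*I/5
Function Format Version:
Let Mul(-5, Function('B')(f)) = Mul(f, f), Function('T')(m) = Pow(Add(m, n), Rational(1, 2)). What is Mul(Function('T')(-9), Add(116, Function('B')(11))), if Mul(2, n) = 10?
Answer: Mul(Rational(918, 5), I) ≈ Mul(183.60, I)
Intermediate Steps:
n = 5 (n = Mul(Rational(1, 2), 10) = 5)
Function('T')(m) = Pow(Add(5, m), Rational(1, 2)) (Function('T')(m) = Pow(Add(m, 5), Rational(1, 2)) = Pow(Add(5, m), Rational(1, 2)))
Function('B')(f) = Mul(Rational(-1, 5), Pow(f, 2)) (Function('B')(f) = Mul(Rational(-1, 5), Mul(f, f)) = Mul(Rational(-1, 5), Pow(f, 2)))
Mul(Function('T')(-9), Add(116, Function('B')(11))) = Mul(Pow(Add(5, -9), Rational(1, 2)), Add(116, Mul(Rational(-1, 5), Pow(11, 2)))) = Mul(Pow(-4, Rational(1, 2)), Add(116, Mul(Rational(-1, 5), 121))) = Mul(Mul(2, I), Add(116, Rational(-121, 5))) = Mul(Mul(2, I), Rational(459, 5)) = Mul(Rational(918, 5), I)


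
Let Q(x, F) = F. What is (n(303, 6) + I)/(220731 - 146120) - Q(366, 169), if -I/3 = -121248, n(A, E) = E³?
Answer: -12245299/74611 ≈ -164.12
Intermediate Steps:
I = 363744 (I = -3*(-121248) = 363744)
(n(303, 6) + I)/(220731 - 146120) - Q(366, 169) = (6³ + 363744)/(220731 - 146120) - 1*169 = (216 + 363744)/74611 - 169 = 363960*(1/74611) - 169 = 363960/74611 - 169 = -12245299/74611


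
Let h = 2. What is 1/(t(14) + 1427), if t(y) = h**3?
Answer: 1/1435 ≈ 0.00069686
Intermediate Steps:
t(y) = 8 (t(y) = 2**3 = 8)
1/(t(14) + 1427) = 1/(8 + 1427) = 1/1435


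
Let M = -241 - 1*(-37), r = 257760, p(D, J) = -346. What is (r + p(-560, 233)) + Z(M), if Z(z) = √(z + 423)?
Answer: 257414 + √219 ≈ 2.5743e+5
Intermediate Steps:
M = -204 (M = -241 + 37 = -204)
Z(z) = √(423 + z)
(r + p(-560, 233)) + Z(M) = (257760 - 346) + √(423 - 204) = 257414 + √219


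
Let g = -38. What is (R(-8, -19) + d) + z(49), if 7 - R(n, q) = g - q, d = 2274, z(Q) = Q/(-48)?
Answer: 110351/48 ≈ 2299.0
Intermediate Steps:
z(Q) = -Q/48 (z(Q) = Q*(-1/48) = -Q/48)
R(n, q) = 45 + q (R(n, q) = 7 - (-38 - q) = 7 + (38 + q) = 45 + q)
(R(-8, -19) + d) + z(49) = ((45 - 19) + 2274) - 1/48*49 = (26 + 2274) - 49/48 = 2300 - 49/48 = 110351/48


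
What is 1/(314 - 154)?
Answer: 1/160 ≈ 0.0062500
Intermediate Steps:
1/(314 - 154) = 1/160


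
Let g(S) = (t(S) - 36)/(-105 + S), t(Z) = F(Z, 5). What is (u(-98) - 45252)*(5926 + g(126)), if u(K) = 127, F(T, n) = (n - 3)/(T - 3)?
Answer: -690522244000/2583 ≈ -2.6733e+8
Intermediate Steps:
F(T, n) = (-3 + n)/(-3 + T)
t(Z) = 2/(-3 + Z) (t(Z) = (-3 + 5)/(-3 + Z) = 2/(-3 + Z))
g(S) = (-36 + 2/(-3 + S))/(-105 + S) (g(S) = (2/(-3 + S) - 36)/(-105 + S) = (-36 + 2/(-3 + S))/(-105 + S))
(u(-98) - 45252)*(5926 + g(126)) = (127 - 45252)*(5926 + 2*(55 - 18*126)/((-105 + 126)*(-3 + 126))) = -45125*(5926 + 2*(55 - 2268)/(21*123)) = -45125*(5926 + 2*(1/21)*(1/123)*(-2213)) = -45125*(5926 - 4426/2583) = -45125*15302432/2583 = -690522244000/2583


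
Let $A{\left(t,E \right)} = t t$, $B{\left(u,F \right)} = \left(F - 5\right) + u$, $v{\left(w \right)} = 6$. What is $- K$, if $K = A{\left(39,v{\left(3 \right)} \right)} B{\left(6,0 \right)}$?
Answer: $-1521$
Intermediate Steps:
$B{\left(u,F \right)} = -5 + F + u$ ($B{\left(u,F \right)} = \left(F - 5\right) + u = \left(-5 + F\right) + u = -5 + F + u$)
$A{\left(t,E \right)} = t^{2}$
$K = 1521$ ($K = 39^{2} \left(-5 + 0 + 6\right) = 1521 \cdot 1 = 1521$)
$- K = \left(-1\right) 1521 = -1521$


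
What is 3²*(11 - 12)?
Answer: -9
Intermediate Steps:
3²*(11 - 12) = 9*(-1) = -9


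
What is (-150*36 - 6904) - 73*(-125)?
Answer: -3179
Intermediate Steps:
(-150*36 - 6904) - 73*(-125) = (-5400 - 6904) + 9125 = -12304 + 9125 = -3179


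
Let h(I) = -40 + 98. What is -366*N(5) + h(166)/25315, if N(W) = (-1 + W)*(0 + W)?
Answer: -185305742/25315 ≈ -7320.0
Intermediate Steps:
h(I) = 58
N(W) = W*(-1 + W) (N(W) = (-1 + W)*W = W*(-1 + W))
-366*N(5) + h(166)/25315 = -1830*(-1 + 5) + 58/25315 = -1830*4 + 58*(1/25315) = -366*20 + 58/25315 = -7320 + 58/25315 = -185305742/25315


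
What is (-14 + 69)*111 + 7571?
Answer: 13676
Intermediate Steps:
(-14 + 69)*111 + 7571 = 55*111 + 7571 = 6105 + 7571 = 13676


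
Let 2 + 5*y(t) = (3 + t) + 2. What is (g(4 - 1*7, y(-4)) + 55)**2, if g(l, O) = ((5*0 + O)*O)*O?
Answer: 47251876/15625 ≈ 3024.1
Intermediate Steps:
y(t) = 3/5 + t/5 (y(t) = -2/5 + ((3 + t) + 2)/5 = -2/5 + (5 + t)/5 = -2/5 + (1 + t/5) = 3/5 + t/5)
g(l, O) = O**3 (g(l, O) = ((0 + O)*O)*O = (O*O)*O = O**2*O = O**3)
(g(4 - 1*7, y(-4)) + 55)**2 = ((3/5 + (1/5)*(-4))**3 + 55)**2 = ((3/5 - 4/5)**3 + 55)**2 = ((-1/5)**3 + 55)**2 = (-1/125 + 55)**2 = (6874/125)**2 = 47251876/15625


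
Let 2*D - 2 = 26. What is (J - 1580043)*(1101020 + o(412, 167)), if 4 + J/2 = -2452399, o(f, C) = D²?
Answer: -7141219476384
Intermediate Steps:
D = 14 (D = 1 + (½)*26 = 1 + 13 = 14)
o(f, C) = 196 (o(f, C) = 14² = 196)
J = -4904806 (J = -8 + 2*(-2452399) = -8 - 4904798 = -4904806)
(J - 1580043)*(1101020 + o(412, 167)) = (-4904806 - 1580043)*(1101020 + 196) = -6484849*1101216 = -7141219476384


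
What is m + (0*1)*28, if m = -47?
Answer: -47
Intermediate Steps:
m + (0*1)*28 = -47 + (0*1)*28 = -47 + 0*28 = -47 + 0 = -47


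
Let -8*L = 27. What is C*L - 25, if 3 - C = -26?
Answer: -983/8 ≈ -122.88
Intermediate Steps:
C = 29 (C = 3 - 1*(-26) = 3 + 26 = 29)
L = -27/8 (L = -⅛*27 = -27/8 ≈ -3.3750)
C*L - 25 = 29*(-27/8) - 25 = -783/8 - 25 = -983/8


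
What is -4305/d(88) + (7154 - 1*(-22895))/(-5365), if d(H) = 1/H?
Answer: -2032506649/5365 ≈ -3.7885e+5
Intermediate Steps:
-4305/d(88) + (7154 - 1*(-22895))/(-5365) = -4305/(1/88) + (7154 - 1*(-22895))/(-5365) = -4305/1/88 + (7154 + 22895)*(-1/5365) = -4305*88 + 30049*(-1/5365) = -378840 - 30049/5365 = -2032506649/5365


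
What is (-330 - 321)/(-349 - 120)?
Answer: 93/67 ≈ 1.3881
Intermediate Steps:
(-330 - 321)/(-349 - 120) = -651/(-469) = -651*(-1/469) = 93/67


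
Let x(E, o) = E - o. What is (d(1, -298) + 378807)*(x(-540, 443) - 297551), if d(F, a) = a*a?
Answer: -139597782274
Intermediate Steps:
d(F, a) = a**2
(d(1, -298) + 378807)*(x(-540, 443) - 297551) = ((-298)**2 + 378807)*((-540 - 1*443) - 297551) = (88804 + 378807)*((-540 - 443) - 297551) = 467611*(-983 - 297551) = 467611*(-298534) = -139597782274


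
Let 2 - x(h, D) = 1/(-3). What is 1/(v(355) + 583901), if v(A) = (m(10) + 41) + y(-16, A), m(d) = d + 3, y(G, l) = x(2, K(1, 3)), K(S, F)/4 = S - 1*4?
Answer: 3/1751872 ≈ 1.7125e-6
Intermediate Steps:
K(S, F) = -16 + 4*S (K(S, F) = 4*(S - 1*4) = 4*(S - 4) = 4*(-4 + S) = -16 + 4*S)
x(h, D) = 7/3 (x(h, D) = 2 - 1/(-3) = 2 - 1*(-⅓) = 2 + ⅓ = 7/3)
y(G, l) = 7/3
m(d) = 3 + d
v(A) = 169/3 (v(A) = ((3 + 10) + 41) + 7/3 = (13 + 41) + 7/3 = 54 + 7/3 = 169/3)
1/(v(355) + 583901) = 1/(169/3 + 583901) = 1/(1751872/3) = 3/1751872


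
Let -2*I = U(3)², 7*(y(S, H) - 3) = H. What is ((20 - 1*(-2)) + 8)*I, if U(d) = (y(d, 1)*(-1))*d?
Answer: -65340/49 ≈ -1333.5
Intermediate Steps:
y(S, H) = 3 + H/7
U(d) = -22*d/7 (U(d) = ((3 + (⅐)*1)*(-1))*d = ((3 + ⅐)*(-1))*d = ((22/7)*(-1))*d = -22*d/7)
I = -2178/49 (I = -(-22/7*3)²/2 = -(-66/7)²/2 = -½*4356/49 = -2178/49 ≈ -44.449)
((20 - 1*(-2)) + 8)*I = ((20 - 1*(-2)) + 8)*(-2178/49) = ((20 + 2) + 8)*(-2178/49) = (22 + 8)*(-2178/49) = 30*(-2178/49) = -65340/49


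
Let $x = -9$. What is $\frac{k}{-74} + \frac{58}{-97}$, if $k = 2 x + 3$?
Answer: $- \frac{2837}{7178} \approx -0.39524$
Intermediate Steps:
$k = -15$ ($k = 2 \left(-9\right) + 3 = -18 + 3 = -15$)
$\frac{k}{-74} + \frac{58}{-97} = - \frac{15}{-74} + \frac{58}{-97} = \left(-15\right) \left(- \frac{1}{74}\right) + 58 \left(- \frac{1}{97}\right) = \frac{15}{74} - \frac{58}{97} = - \frac{2837}{7178}$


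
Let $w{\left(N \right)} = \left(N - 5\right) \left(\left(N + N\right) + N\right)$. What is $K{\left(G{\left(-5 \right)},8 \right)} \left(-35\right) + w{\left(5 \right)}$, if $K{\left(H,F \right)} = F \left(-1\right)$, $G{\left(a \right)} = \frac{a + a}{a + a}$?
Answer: $280$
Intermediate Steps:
$G{\left(a \right)} = 1$ ($G{\left(a \right)} = \frac{2 a}{2 a} = 2 a \frac{1}{2 a} = 1$)
$K{\left(H,F \right)} = - F$
$w{\left(N \right)} = 3 N \left(-5 + N\right)$ ($w{\left(N \right)} = \left(-5 + N\right) \left(2 N + N\right) = \left(-5 + N\right) 3 N = 3 N \left(-5 + N\right)$)
$K{\left(G{\left(-5 \right)},8 \right)} \left(-35\right) + w{\left(5 \right)} = \left(-1\right) 8 \left(-35\right) + 3 \cdot 5 \left(-5 + 5\right) = \left(-8\right) \left(-35\right) + 3 \cdot 5 \cdot 0 = 280 + 0 = 280$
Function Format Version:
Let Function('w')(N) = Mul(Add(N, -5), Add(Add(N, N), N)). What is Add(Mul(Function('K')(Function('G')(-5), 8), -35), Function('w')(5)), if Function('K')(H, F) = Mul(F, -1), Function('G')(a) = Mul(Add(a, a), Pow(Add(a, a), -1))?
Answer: 280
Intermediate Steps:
Function('G')(a) = 1 (Function('G')(a) = Mul(Mul(2, a), Pow(Mul(2, a), -1)) = Mul(Mul(2, a), Mul(Rational(1, 2), Pow(a, -1))) = 1)
Function('K')(H, F) = Mul(-1, F)
Function('w')(N) = Mul(3, N, Add(-5, N)) (Function('w')(N) = Mul(Add(-5, N), Add(Mul(2, N), N)) = Mul(Add(-5, N), Mul(3, N)) = Mul(3, N, Add(-5, N)))
Add(Mul(Function('K')(Function('G')(-5), 8), -35), Function('w')(5)) = Add(Mul(Mul(-1, 8), -35), Mul(3, 5, Add(-5, 5))) = Add(Mul(-8, -35), Mul(3, 5, 0)) = Add(280, 0) = 280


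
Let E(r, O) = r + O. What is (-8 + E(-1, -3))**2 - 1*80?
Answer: 64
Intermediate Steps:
E(r, O) = O + r
(-8 + E(-1, -3))**2 - 1*80 = (-8 + (-3 - 1))**2 - 1*80 = (-8 - 4)**2 - 80 = (-12)**2 - 80 = 144 - 80 = 64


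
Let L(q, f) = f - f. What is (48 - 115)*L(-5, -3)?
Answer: 0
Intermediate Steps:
L(q, f) = 0
(48 - 115)*L(-5, -3) = (48 - 115)*0 = -67*0 = 0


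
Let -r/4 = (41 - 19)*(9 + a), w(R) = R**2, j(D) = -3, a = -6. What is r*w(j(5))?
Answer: -2376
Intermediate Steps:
r = -264 (r = -4*(41 - 19)*(9 - 6) = -88*3 = -4*66 = -264)
r*w(j(5)) = -264*(-3)**2 = -264*9 = -2376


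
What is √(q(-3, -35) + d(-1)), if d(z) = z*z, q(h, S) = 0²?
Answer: 1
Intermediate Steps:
q(h, S) = 0
d(z) = z²
√(q(-3, -35) + d(-1)) = √(0 + (-1)²) = √(0 + 1) = √1 = 1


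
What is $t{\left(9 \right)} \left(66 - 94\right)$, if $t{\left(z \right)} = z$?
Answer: $-252$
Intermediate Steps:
$t{\left(9 \right)} \left(66 - 94\right) = 9 \left(66 - 94\right) = 9 \left(-28\right) = -252$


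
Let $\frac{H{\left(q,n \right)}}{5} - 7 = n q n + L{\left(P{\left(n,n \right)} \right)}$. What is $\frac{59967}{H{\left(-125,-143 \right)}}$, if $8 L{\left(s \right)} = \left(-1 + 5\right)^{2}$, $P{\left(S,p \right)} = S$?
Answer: $- \frac{59967}{12780580} \approx -0.004692$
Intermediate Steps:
$L{\left(s \right)} = 2$ ($L{\left(s \right)} = \frac{\left(-1 + 5\right)^{2}}{8} = \frac{4^{2}}{8} = \frac{1}{8} \cdot 16 = 2$)
$H{\left(q,n \right)} = 45 + 5 q n^{2}$ ($H{\left(q,n \right)} = 35 + 5 \left(n q n + 2\right) = 35 + 5 \left(q n^{2} + 2\right) = 35 + 5 \left(2 + q n^{2}\right) = 35 + \left(10 + 5 q n^{2}\right) = 45 + 5 q n^{2}$)
$\frac{59967}{H{\left(-125,-143 \right)}} = \frac{59967}{45 + 5 \left(-125\right) \left(-143\right)^{2}} = \frac{59967}{45 + 5 \left(-125\right) 20449} = \frac{59967}{45 - 12780625} = \frac{59967}{-12780580} = 59967 \left(- \frac{1}{12780580}\right) = - \frac{59967}{12780580}$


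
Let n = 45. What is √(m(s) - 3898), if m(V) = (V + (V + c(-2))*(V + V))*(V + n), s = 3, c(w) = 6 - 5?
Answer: I*√2602 ≈ 51.01*I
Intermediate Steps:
c(w) = 1
m(V) = (45 + V)*(V + 2*V*(1 + V)) (m(V) = (V + (V + 1)*(V + V))*(V + 45) = (V + (1 + V)*(2*V))*(45 + V) = (V + 2*V*(1 + V))*(45 + V) = (45 + V)*(V + 2*V*(1 + V)))
√(m(s) - 3898) = √(3*(135 + 2*3² + 93*3) - 3898) = √(3*(135 + 2*9 + 279) - 3898) = √(3*(135 + 18 + 279) - 3898) = √(3*432 - 3898) = √(1296 - 3898) = √(-2602) = I*√2602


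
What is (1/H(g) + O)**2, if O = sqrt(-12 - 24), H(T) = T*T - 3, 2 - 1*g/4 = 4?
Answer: -133955/3721 + 12*I/61 ≈ -36.0 + 0.19672*I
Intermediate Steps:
g = -8 (g = 8 - 4*4 = 8 - 16 = -8)
H(T) = -3 + T**2 (H(T) = T**2 - 3 = -3 + T**2)
O = 6*I (O = sqrt(-36) = 6*I ≈ 6.0*I)
(1/H(g) + O)**2 = (1/(-3 + (-8)**2) + 6*I)**2 = (1/(-3 + 64) + 6*I)**2 = (1/61 + 6*I)**2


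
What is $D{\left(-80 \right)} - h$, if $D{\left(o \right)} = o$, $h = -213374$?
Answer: $213294$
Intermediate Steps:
$D{\left(-80 \right)} - h = -80 - -213374 = -80 + 213374 = 213294$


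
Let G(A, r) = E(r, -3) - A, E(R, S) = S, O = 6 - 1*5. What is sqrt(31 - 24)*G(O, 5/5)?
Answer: -4*sqrt(7) ≈ -10.583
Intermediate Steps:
O = 1 (O = 6 - 5 = 1)
G(A, r) = -3 - A
sqrt(31 - 24)*G(O, 5/5) = sqrt(31 - 24)*(-3 - 1*1) = sqrt(7)*(-3 - 1) = sqrt(7)*(-4) = -4*sqrt(7)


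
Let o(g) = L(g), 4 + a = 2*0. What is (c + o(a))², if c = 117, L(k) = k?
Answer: 12769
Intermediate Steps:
a = -4 (a = -4 + 2*0 = -4 + 0 = -4)
o(g) = g
(c + o(a))² = (117 - 4)² = 113² = 12769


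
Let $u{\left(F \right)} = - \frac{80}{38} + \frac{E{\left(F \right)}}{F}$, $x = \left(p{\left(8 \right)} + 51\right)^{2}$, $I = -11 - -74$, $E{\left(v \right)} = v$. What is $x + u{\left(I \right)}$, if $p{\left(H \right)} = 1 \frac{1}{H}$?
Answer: $\frac{3176995}{1216} \approx 2612.7$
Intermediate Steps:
$p{\left(H \right)} = \frac{1}{H}$
$I = 63$ ($I = -11 + 74 = 63$)
$x = \frac{167281}{64}$ ($x = \left(\frac{1}{8} + 51\right)^{2} = \left(\frac{409}{8}\right)^{2} = \frac{167281}{64} \approx 2613.8$)
$u{\left(F \right)} = - \frac{21}{19}$ ($u{\left(F \right)} = - \frac{80}{38} + \frac{F}{F} = \left(-80\right) \frac{1}{38} + 1 = - \frac{40}{19} + 1 = - \frac{21}{19}$)
$x + u{\left(I \right)} = \frac{167281}{64} - \frac{21}{19} = \frac{3176995}{1216}$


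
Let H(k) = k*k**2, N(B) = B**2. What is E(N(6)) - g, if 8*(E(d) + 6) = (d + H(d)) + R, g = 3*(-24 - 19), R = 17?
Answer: 47693/8 ≈ 5961.6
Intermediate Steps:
H(k) = k**3
g = -129 (g = 3*(-43) = -129)
E(d) = -31/8 + d/8 + d**3/8 (E(d) = -6 + ((d + d**3) + 17)/8 = -6 + (17 + d + d**3)/8 = -6 + (17/8 + d/8 + d**3/8) = -31/8 + d/8 + d**3/8)
E(N(6)) - g = (-31/8 + (1/8)*6**2 + (6**2)**3/8) - 1*(-129) = (-31/8 + (1/8)*36 + (1/8)*36**3) + 129 = (-31/8 + 9/2 + (1/8)*46656) + 129 = (-31/8 + 9/2 + 5832) + 129 = 46661/8 + 129 = 47693/8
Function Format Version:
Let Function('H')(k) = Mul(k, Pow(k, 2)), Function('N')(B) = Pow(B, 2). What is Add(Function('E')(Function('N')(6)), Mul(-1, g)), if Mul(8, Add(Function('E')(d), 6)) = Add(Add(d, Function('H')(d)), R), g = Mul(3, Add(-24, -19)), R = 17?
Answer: Rational(47693, 8) ≈ 5961.6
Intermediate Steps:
Function('H')(k) = Pow(k, 3)
g = -129 (g = Mul(3, -43) = -129)
Function('E')(d) = Add(Rational(-31, 8), Mul(Rational(1, 8), d), Mul(Rational(1, 8), Pow(d, 3))) (Function('E')(d) = Add(-6, Mul(Rational(1, 8), Add(Add(d, Pow(d, 3)), 17))) = Add(-6, Mul(Rational(1, 8), Add(17, d, Pow(d, 3)))) = Add(-6, Add(Rational(17, 8), Mul(Rational(1, 8), d), Mul(Rational(1, 8), Pow(d, 3)))) = Add(Rational(-31, 8), Mul(Rational(1, 8), d), Mul(Rational(1, 8), Pow(d, 3))))
Add(Function('E')(Function('N')(6)), Mul(-1, g)) = Add(Add(Rational(-31, 8), Mul(Rational(1, 8), Pow(6, 2)), Mul(Rational(1, 8), Pow(Pow(6, 2), 3))), Mul(-1, -129)) = Add(Add(Rational(-31, 8), Mul(Rational(1, 8), 36), Mul(Rational(1, 8), Pow(36, 3))), 129) = Add(Add(Rational(-31, 8), Rational(9, 2), Mul(Rational(1, 8), 46656)), 129) = Add(Add(Rational(-31, 8), Rational(9, 2), 5832), 129) = Add(Rational(46661, 8), 129) = Rational(47693, 8)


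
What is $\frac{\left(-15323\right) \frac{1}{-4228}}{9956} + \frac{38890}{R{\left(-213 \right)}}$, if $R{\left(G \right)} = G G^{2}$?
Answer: $- \frac{212708445527}{58111306126128} \approx -0.0036604$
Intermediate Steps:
$R{\left(G \right)} = G^{3}$
$\frac{\left(-15323\right) \frac{1}{-4228}}{9956} + \frac{38890}{R{\left(-213 \right)}} = \frac{\left(-15323\right) \frac{1}{-4228}}{9956} + \frac{38890}{\left(-213\right)^{3}} = \left(-15323\right) \left(- \frac{1}{4228}\right) \frac{1}{9956} + \frac{38890}{-9663597} = \frac{2189}{604} \cdot \frac{1}{9956} + 38890 \left(- \frac{1}{9663597}\right) = \frac{2189}{6013424} - \frac{38890}{9663597} = - \frac{212708445527}{58111306126128}$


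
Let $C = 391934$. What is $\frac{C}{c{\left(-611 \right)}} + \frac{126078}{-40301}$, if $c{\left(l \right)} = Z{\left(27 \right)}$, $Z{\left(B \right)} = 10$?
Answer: $\frac{7897035677}{201505} \approx 39190.0$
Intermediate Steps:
$c{\left(l \right)} = 10$
$\frac{C}{c{\left(-611 \right)}} + \frac{126078}{-40301} = \frac{391934}{10} + \frac{126078}{-40301} = 391934 \cdot \frac{1}{10} + 126078 \left(- \frac{1}{40301}\right) = \frac{195967}{5} - \frac{126078}{40301} = \frac{7897035677}{201505}$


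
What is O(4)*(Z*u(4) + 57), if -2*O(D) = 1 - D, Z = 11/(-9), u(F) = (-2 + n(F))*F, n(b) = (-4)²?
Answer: -103/6 ≈ -17.167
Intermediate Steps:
n(b) = 16
u(F) = 14*F (u(F) = (-2 + 16)*F = 14*F)
Z = -11/9 (Z = 11*(-⅑) = -11/9 ≈ -1.2222)
O(D) = -½ + D/2 (O(D) = -(1 - D)/2 = -½ + D/2)
O(4)*(Z*u(4) + 57) = (-½ + (½)*4)*(-154*4/9 + 57) = (-½ + 2)*(-11/9*56 + 57) = 3*(-616/9 + 57)/2 = (3/2)*(-103/9) = -103/6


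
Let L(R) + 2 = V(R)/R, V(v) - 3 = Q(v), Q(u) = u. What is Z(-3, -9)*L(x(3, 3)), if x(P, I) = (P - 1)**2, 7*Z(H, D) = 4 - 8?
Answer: 1/7 ≈ 0.14286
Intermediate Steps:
Z(H, D) = -4/7 (Z(H, D) = (4 - 8)/7 = (1/7)*(-4) = -4/7)
x(P, I) = (-1 + P)**2
V(v) = 3 + v
L(R) = -2 + (3 + R)/R
Z(-3, -9)*L(x(3, 3)) = -4*(3 - (-1 + 3)**2)/(7*((-1 + 3)**2)) = -4*(3 - 1*2**2)/(7*(2**2)) = -4*(3 - 1*4)/(7*4) = -(3 - 4)/7 = -(-1)/7 = -4/7*(-1/4) = 1/7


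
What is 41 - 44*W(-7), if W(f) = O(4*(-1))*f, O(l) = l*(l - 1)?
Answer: 6201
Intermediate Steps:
O(l) = l*(-1 + l)
W(f) = 20*f (W(f) = ((4*(-1))*(-1 + 4*(-1)))*f = (-4*(-1 - 4))*f = (-4*(-5))*f = 20*f)
41 - 44*W(-7) = 41 - 880*(-7) = 41 - 44*(-140) = 41 + 6160 = 6201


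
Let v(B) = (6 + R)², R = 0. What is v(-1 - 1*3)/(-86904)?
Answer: -1/2414 ≈ -0.00041425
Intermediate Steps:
v(B) = 36 (v(B) = (6 + 0)² = 6² = 36)
v(-1 - 1*3)/(-86904) = 36/(-86904) = 36*(-1/86904) = -1/2414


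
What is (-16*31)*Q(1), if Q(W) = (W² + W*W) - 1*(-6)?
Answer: -3968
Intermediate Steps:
Q(W) = 6 + 2*W² (Q(W) = (W² + W²) + 6 = 2*W² + 6 = 6 + 2*W²)
(-16*31)*Q(1) = (-16*31)*(6 + 2*1²) = -496*(6 + 2*1) = -496*(6 + 2) = -496*8 = -3968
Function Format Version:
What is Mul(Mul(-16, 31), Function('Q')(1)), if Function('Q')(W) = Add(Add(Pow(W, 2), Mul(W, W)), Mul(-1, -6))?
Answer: -3968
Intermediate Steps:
Function('Q')(W) = Add(6, Mul(2, Pow(W, 2))) (Function('Q')(W) = Add(Add(Pow(W, 2), Pow(W, 2)), 6) = Add(Mul(2, Pow(W, 2)), 6) = Add(6, Mul(2, Pow(W, 2))))
Mul(Mul(-16, 31), Function('Q')(1)) = Mul(Mul(-16, 31), Add(6, Mul(2, Pow(1, 2)))) = Mul(-496, Add(6, Mul(2, 1))) = Mul(-496, Add(6, 2)) = Mul(-496, 8) = -3968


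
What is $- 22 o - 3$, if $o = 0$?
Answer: $-3$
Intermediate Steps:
$- 22 o - 3 = \left(-22\right) 0 - 3 = 0 - 3 = -3$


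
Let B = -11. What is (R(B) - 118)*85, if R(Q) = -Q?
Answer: -9095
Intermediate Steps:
(R(B) - 118)*85 = (-1*(-11) - 118)*85 = (11 - 118)*85 = -107*85 = -9095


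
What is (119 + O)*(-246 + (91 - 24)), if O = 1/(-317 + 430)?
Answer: -2407192/113 ≈ -21303.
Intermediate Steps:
O = 1/113 ≈ 0.0088496
(119 + O)*(-246 + (91 - 24)) = (119 + 1/113)*(-246 + (91 - 24)) = 13448*(-246 + 67)/113 = (13448/113)*(-179) = -2407192/113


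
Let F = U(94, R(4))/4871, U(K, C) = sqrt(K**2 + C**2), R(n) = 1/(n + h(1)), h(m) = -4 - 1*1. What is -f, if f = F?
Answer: -sqrt(8837)/4871 ≈ -0.019299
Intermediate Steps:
h(m) = -5 (h(m) = -4 - 1 = -5)
R(n) = 1/(-5 + n) (R(n) = 1/(n - 5) = 1/(-5 + n))
U(K, C) = sqrt(C**2 + K**2)
F = sqrt(8837)/4871 (F = sqrt((1/(-5 + 4))**2 + 94**2)/4871 = sqrt((1/(-1))**2 + 8836)*(1/4871) = sqrt((-1)**2 + 8836)*(1/4871) = sqrt(1 + 8836)*(1/4871) = sqrt(8837)*(1/4871) = sqrt(8837)/4871 ≈ 0.019299)
f = sqrt(8837)/4871 ≈ 0.019299
-f = -sqrt(8837)/4871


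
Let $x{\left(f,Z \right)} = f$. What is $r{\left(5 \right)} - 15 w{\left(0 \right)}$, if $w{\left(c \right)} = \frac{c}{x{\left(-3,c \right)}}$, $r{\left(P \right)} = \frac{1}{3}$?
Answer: $\frac{1}{3} \approx 0.33333$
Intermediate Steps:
$r{\left(P \right)} = \frac{1}{3}$
$w{\left(c \right)} = - \frac{c}{3}$ ($w{\left(c \right)} = \frac{c}{-3} = c \left(- \frac{1}{3}\right) = - \frac{c}{3}$)
$r{\left(5 \right)} - 15 w{\left(0 \right)} = \frac{1}{3} - 15 \left(\left(- \frac{1}{3}\right) 0\right) = \frac{1}{3} - 0 = \frac{1}{3} + 0 = \frac{1}{3}$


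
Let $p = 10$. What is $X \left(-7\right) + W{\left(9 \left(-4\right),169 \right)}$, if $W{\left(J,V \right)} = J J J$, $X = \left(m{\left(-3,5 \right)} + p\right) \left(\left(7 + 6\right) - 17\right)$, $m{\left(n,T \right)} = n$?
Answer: $-46460$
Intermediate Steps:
$X = -28$ ($X = \left(-3 + 10\right) \left(\left(7 + 6\right) - 17\right) = 7 \left(13 - 17\right) = 7 \left(-4\right) = -28$)
$W{\left(J,V \right)} = J^{3}$ ($W{\left(J,V \right)} = J^{2} J = J^{3}$)
$X \left(-7\right) + W{\left(9 \left(-4\right),169 \right)} = \left(-28\right) \left(-7\right) + \left(9 \left(-4\right)\right)^{3} = 196 + \left(-36\right)^{3} = 196 - 46656 = -46460$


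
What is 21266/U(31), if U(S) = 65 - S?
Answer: 10633/17 ≈ 625.47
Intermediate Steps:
21266/U(31) = 21266/(65 - 1*31) = 21266/(65 - 31) = 21266/34 = 21266*(1/34) = 10633/17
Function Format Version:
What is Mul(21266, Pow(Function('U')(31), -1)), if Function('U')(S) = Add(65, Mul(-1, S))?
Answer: Rational(10633, 17) ≈ 625.47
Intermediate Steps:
Mul(21266, Pow(Function('U')(31), -1)) = Mul(21266, Pow(Add(65, Mul(-1, 31)), -1)) = Mul(21266, Pow(Add(65, -31), -1)) = Mul(21266, Pow(34, -1)) = Mul(21266, Rational(1, 34)) = Rational(10633, 17)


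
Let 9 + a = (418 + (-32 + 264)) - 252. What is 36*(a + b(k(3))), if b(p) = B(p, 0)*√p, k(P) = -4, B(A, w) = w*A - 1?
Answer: 14004 - 72*I ≈ 14004.0 - 72.0*I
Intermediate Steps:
B(A, w) = -1 + A*w (B(A, w) = A*w - 1 = -1 + A*w)
b(p) = -√p (b(p) = (-1 + p*0)*√p = (-1 + 0)*√p = -√p)
a = 389 (a = -9 + ((418 + (-32 + 264)) - 252) = -9 + ((418 + 232) - 252) = -9 + (650 - 252) = -9 + 398 = 389)
36*(a + b(k(3))) = 36*(389 - √(-4)) = 36*(389 - 2*I) = 14004 - 72*I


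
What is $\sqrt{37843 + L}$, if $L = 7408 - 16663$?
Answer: $2 \sqrt{7147} \approx 169.08$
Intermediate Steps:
$L = -9255$ ($L = 7408 - 16663 = -9255$)
$\sqrt{37843 + L} = \sqrt{37843 - 9255} = \sqrt{28588} = 2 \sqrt{7147}$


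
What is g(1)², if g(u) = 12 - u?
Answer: 121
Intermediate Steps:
g(1)² = (12 - 1*1)² = (12 - 1)² = 11² = 121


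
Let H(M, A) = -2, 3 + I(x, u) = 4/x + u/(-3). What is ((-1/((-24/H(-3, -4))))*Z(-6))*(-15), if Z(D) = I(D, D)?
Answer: -25/12 ≈ -2.0833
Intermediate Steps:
I(x, u) = -3 + 4/x - u/3 (I(x, u) = -3 + (4/x + u/(-3)) = -3 + (4/x + u*(-⅓)) = -3 + (4/x - u/3) = -3 + 4/x - u/3)
Z(D) = -3 + 4/D - D/3
((-1/((-24/H(-3, -4))))*Z(-6))*(-15) = ((-1/((-24/(-2))))*(-3 + 4/(-6) - ⅓*(-6)))*(-15) = ((-1/((-24*(-½))))*(-3 + 4*(-⅙) + 2))*(-15) = ((-1/12)*(-3 - ⅔ + 2))*(-15) = (-1*1/12*(-5/3))*(-15) = -1/12*(-5/3)*(-15) = (5/36)*(-15) = -25/12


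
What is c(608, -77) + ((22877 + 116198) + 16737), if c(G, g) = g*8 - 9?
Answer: 155187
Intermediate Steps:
c(G, g) = -9 + 8*g (c(G, g) = 8*g - 9 = -9 + 8*g)
c(608, -77) + ((22877 + 116198) + 16737) = (-9 + 8*(-77)) + ((22877 + 116198) + 16737) = (-9 - 616) + (139075 + 16737) = -625 + 155812 = 155187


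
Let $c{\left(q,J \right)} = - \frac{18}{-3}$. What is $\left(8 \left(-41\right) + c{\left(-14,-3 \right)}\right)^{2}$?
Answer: $103684$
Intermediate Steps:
$c{\left(q,J \right)} = 6$ ($c{\left(q,J \right)} = \left(-18\right) \left(- \frac{1}{3}\right) = 6$)
$\left(8 \left(-41\right) + c{\left(-14,-3 \right)}\right)^{2} = \left(8 \left(-41\right) + 6\right)^{2} = \left(-328 + 6\right)^{2} = \left(-322\right)^{2} = 103684$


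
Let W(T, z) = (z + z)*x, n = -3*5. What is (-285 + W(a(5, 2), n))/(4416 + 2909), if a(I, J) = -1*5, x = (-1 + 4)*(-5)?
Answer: 33/1465 ≈ 0.022526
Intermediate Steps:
x = -15 (x = 3*(-5) = -15)
a(I, J) = -5
n = -15
W(T, z) = -30*z (W(T, z) = (z + z)*(-15) = (2*z)*(-15) = -30*z)
(-285 + W(a(5, 2), n))/(4416 + 2909) = (-285 - 30*(-15))/(4416 + 2909) = (-285 + 450)/7325 = 165*(1/7325) = 33/1465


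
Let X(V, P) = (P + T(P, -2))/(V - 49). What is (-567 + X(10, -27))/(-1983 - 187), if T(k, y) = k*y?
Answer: 738/2821 ≈ 0.26161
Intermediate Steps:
X(V, P) = -P/(-49 + V) (X(V, P) = (P + P*(-2))/(V - 49) = (P - 2*P)/(-49 + V) = (-P)/(-49 + V) = -P/(-49 + V))
(-567 + X(10, -27))/(-1983 - 187) = (-567 - 1*(-27)/(-49 + 10))/(-1983 - 187) = (-567 - 1*(-27)/(-39))/(-2170) = (-567 - 1*(-27)*(-1/39))*(-1/2170) = (-567 - 9/13)*(-1/2170) = -7380/13*(-1/2170) = 738/2821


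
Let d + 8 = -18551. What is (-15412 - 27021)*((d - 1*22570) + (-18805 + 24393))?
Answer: 1508111253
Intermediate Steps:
d = -18559 (d = -8 - 18551 = -18559)
(-15412 - 27021)*((d - 1*22570) + (-18805 + 24393)) = (-15412 - 27021)*((-18559 - 1*22570) + (-18805 + 24393)) = -42433*((-18559 - 22570) + 5588) = -42433*(-41129 + 5588) = -42433*(-35541) = 1508111253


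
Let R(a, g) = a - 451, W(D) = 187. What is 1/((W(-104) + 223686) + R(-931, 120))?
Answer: 1/222491 ≈ 4.4946e-6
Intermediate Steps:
R(a, g) = -451 + a
1/((W(-104) + 223686) + R(-931, 120)) = 1/((187 + 223686) + (-451 - 931)) = 1/(223873 - 1382) = 1/222491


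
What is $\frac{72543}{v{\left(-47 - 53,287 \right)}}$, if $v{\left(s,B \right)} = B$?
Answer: $\frac{72543}{287} \approx 252.76$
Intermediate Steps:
$\frac{72543}{v{\left(-47 - 53,287 \right)}} = \frac{72543}{287}$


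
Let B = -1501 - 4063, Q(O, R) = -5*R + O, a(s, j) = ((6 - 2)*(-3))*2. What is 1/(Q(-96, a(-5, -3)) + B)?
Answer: -1/5540 ≈ -0.00018051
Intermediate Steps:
a(s, j) = -24 (a(s, j) = (4*(-3))*2 = -12*2 = -24)
Q(O, R) = O - 5*R
B = -5564
1/(Q(-96, a(-5, -3)) + B) = 1/((-96 - 5*(-24)) - 5564) = 1/((-96 + 120) - 5564) = 1/(24 - 5564) = 1/(-5540) = -1/5540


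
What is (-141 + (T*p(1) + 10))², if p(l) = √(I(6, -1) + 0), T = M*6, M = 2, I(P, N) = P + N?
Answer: 17881 - 3144*√5 ≈ 10851.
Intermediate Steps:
I(P, N) = N + P
T = 12 (T = 2*6 = 12)
p(l) = √5 (p(l) = √((-1 + 6) + 0) = √(5 + 0) = √5)
(-141 + (T*p(1) + 10))² = (-141 + (12*√5 + 10))² = (-141 + (10 + 12*√5))² = (-131 + 12*√5)²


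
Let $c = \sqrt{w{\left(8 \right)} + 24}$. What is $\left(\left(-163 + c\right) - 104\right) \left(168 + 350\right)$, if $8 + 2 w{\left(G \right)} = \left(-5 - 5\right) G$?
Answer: $-138306 + 1036 i \sqrt{5} \approx -1.3831 \cdot 10^{5} + 2316.6 i$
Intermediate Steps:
$w{\left(G \right)} = -4 - 5 G$ ($w{\left(G \right)} = -4 + \frac{\left(-5 - 5\right) G}{2} = -4 + \frac{\left(-10\right) G}{2} = -4 - 5 G$)
$c = 2 i \sqrt{5}$ ($c = \sqrt{\left(-4 - 40\right) + 24} = \sqrt{-44 + 24} = \sqrt{-20} = 2 i \sqrt{5} \approx 4.4721 i$)
$\left(\left(-163 + c\right) - 104\right) \left(168 + 350\right) = \left(\left(-163 + 2 i \sqrt{5}\right) - 104\right) \left(168 + 350\right) = \left(-267 + 2 i \sqrt{5}\right) 518 = -138306 + 1036 i \sqrt{5}$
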